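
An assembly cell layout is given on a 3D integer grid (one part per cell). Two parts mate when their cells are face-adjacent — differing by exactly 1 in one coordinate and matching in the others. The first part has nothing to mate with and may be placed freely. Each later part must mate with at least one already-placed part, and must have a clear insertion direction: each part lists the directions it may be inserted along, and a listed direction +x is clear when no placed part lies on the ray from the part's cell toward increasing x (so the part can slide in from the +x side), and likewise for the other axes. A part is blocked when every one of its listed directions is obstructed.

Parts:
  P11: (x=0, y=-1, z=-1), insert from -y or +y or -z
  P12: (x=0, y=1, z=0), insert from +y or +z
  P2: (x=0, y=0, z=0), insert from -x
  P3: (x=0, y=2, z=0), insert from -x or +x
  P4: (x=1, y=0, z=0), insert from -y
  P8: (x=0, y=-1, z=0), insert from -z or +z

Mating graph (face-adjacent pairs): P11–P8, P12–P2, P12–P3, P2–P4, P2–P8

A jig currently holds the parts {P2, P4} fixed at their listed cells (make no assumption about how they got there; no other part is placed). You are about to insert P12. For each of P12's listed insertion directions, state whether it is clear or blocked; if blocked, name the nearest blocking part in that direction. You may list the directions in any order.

+y: clear; +z: clear

+y: ray from P12(0, 1, 0) has no placed part ⇒ clear
+z: ray from P12(0, 1, 0) has no placed part ⇒ clear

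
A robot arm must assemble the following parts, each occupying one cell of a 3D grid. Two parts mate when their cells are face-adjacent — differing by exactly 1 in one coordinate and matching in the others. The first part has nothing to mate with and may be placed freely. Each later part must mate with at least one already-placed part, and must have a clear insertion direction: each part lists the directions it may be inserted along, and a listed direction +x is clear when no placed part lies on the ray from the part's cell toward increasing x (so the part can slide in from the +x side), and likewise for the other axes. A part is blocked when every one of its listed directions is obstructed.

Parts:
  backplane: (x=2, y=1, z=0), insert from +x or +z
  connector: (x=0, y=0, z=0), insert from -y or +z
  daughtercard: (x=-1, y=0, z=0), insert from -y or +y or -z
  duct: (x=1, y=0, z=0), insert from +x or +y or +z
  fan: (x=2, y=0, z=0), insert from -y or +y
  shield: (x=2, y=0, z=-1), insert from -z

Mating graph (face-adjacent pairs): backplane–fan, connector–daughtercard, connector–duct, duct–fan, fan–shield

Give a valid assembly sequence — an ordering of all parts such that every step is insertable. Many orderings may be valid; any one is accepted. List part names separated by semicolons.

1. backplane@(2, 1, 0) [+x clear] — {backplane}
2. fan@(2, 0, 0) [-y clear] — {backplane, fan}
3. duct@(1, 0, 0) [+y clear] — {backplane, duct, fan}
4. shield@(2, 0, -1) [-z clear] — {backplane, duct, fan, shield}
5. connector@(0, 0, 0) [-y clear] — {backplane, connector, duct, fan, shield}
6. daughtercard@(-1, 0, 0) [-y clear] — {backplane, connector, daughtercard, duct, fan, shield}

backplane; fan; duct; shield; connector; daughtercard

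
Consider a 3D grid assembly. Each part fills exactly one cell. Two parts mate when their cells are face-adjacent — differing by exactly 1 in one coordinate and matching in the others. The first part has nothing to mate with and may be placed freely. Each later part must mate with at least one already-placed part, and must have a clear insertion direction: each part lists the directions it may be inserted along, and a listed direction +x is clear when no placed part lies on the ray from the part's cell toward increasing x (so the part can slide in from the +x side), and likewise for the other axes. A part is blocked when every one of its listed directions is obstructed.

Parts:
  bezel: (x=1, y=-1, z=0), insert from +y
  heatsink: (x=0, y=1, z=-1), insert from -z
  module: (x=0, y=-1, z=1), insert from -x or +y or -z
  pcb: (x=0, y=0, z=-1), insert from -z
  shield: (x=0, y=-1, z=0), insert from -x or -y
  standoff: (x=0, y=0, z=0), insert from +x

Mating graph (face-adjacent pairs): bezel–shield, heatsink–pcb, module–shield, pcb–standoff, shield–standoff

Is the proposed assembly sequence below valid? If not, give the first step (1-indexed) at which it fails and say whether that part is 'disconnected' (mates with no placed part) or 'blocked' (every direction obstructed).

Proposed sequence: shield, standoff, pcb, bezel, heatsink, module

Valid

1. shield@(0, -1, 0) [-x clear] — {shield}
2. standoff@(0, 0, 0) [+x clear] — {shield, standoff}
3. pcb@(0, 0, -1) [-z clear] — {pcb, shield, standoff}
4. bezel@(1, -1, 0) [+y clear] — {bezel, pcb, shield, standoff}
5. heatsink@(0, 1, -1) [-z clear] — {bezel, heatsink, pcb, shield, standoff}
6. module@(0, -1, 1) [-x clear] — {bezel, heatsink, module, pcb, shield, standoff}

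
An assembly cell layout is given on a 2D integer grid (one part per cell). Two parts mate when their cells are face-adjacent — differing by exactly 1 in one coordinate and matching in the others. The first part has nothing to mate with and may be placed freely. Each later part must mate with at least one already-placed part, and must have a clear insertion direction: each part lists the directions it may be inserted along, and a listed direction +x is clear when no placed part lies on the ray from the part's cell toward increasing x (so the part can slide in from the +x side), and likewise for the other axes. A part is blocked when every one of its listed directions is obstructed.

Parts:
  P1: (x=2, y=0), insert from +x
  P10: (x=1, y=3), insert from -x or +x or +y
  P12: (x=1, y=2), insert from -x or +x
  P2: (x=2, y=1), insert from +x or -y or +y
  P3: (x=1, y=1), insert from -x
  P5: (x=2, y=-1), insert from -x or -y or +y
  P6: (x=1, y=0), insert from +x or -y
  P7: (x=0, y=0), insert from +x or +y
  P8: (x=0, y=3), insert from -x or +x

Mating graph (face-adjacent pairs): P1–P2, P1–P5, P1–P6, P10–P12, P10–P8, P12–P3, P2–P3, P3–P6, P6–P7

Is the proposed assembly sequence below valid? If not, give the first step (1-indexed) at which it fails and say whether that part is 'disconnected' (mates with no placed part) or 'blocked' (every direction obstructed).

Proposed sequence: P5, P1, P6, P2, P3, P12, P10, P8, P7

Invalid at step 9 (blocked)

1. P5@(2, -1) [-x clear] — {P5}
2. P1@(2, 0) [+x clear] — {P1, P5}
3. P6@(1, 0) [-y clear] — {P1, P5, P6}
4. P2@(2, 1) [+x clear] — {P1, P2, P5, P6}
5. P3@(1, 1) [-x clear] — {P1, P2, P3, P5, P6}
6. P12@(1, 2) [-x clear] — {P1, P12, P2, P3, P5, P6}
7. P10@(1, 3) [-x clear] — {P1, P10, P12, P2, P3, P5, P6}
8. P8@(0, 3) [-x clear] — {P1, P10, P12, P2, P3, P5, P6, P8}
9. P7@(0, 0) — +x/+y all obstructed ⇒ blocked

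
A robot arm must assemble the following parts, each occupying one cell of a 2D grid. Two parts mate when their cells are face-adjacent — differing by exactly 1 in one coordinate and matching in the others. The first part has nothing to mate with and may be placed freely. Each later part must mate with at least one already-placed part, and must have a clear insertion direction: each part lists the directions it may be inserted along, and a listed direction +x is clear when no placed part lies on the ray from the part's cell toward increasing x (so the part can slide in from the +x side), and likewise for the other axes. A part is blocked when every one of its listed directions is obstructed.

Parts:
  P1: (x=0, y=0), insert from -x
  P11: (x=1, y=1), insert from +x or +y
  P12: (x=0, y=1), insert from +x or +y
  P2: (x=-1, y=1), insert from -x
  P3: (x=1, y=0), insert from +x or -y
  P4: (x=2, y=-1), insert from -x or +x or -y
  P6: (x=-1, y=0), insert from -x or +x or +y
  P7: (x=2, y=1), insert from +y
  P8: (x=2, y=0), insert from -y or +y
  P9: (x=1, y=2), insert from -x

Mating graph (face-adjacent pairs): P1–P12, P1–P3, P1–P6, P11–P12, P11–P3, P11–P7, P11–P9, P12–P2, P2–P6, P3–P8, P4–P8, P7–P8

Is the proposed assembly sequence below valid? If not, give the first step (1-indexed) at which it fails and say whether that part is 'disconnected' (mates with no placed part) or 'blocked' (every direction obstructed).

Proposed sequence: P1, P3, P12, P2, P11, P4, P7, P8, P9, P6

Invalid at step 6 (disconnected)

1. P1@(0, 0) [-x clear] — {P1}
2. P3@(1, 0) [+x clear] — {P1, P3}
3. P12@(0, 1) [+x clear] — {P1, P12, P3}
4. P2@(-1, 1) [-x clear] — {P1, P12, P2, P3}
5. P11@(1, 1) [+x clear] — {P1, P11, P12, P2, P3}
6. P4@(2, -1) — no placed neighbour ⇒ disconnected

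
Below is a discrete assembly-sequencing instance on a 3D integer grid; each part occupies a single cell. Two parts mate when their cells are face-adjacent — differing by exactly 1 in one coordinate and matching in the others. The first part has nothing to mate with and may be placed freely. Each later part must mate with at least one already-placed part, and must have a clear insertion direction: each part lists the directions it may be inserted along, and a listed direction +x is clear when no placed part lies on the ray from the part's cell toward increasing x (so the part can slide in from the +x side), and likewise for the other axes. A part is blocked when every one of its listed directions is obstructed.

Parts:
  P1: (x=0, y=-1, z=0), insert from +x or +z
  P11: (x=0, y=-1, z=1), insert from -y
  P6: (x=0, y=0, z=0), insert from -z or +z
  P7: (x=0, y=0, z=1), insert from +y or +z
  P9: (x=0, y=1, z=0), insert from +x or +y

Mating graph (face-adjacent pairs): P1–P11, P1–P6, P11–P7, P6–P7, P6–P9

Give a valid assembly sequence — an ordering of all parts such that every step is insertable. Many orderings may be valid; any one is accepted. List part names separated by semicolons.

P7; P6; P1; P11; P9

1. P7@(0, 0, 1) [+y clear] — {P7}
2. P6@(0, 0, 0) [-z clear] — {P6, P7}
3. P1@(0, -1, 0) [+x clear] — {P1, P6, P7}
4. P11@(0, -1, 1) [-y clear] — {P1, P11, P6, P7}
5. P9@(0, 1, 0) [+x clear] — {P1, P11, P6, P7, P9}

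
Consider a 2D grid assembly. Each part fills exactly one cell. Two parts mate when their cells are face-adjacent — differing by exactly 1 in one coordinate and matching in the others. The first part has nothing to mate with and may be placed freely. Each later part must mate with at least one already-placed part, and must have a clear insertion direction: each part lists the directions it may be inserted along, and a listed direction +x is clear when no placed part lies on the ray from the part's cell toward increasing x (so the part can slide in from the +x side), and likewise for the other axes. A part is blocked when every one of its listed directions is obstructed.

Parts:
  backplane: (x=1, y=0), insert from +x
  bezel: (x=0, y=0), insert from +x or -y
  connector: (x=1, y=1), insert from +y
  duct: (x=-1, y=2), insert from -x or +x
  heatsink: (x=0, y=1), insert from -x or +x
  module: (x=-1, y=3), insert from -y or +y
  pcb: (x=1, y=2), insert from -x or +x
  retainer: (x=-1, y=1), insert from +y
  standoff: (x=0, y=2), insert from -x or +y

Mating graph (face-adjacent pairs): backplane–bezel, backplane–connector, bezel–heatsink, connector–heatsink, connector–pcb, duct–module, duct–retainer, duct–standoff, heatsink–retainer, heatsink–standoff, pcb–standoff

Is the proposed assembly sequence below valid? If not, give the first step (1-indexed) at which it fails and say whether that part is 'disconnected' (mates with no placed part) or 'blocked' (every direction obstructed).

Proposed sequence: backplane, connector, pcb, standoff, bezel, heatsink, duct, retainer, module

1. backplane@(1, 0) [+x clear] — {backplane}
2. connector@(1, 1) [+y clear] — {backplane, connector}
3. pcb@(1, 2) [-x clear] — {backplane, connector, pcb}
4. standoff@(0, 2) [-x clear] — {backplane, connector, pcb, standoff}
5. bezel@(0, 0) [-y clear] — {backplane, bezel, connector, pcb, standoff}
6. heatsink@(0, 1) [-x clear] — {backplane, bezel, connector, heatsink, pcb, standoff}
7. duct@(-1, 2) [-x clear] — {backplane, bezel, connector, duct, heatsink, pcb, standoff}
8. retainer@(-1, 1) — +y all obstructed ⇒ blocked

Invalid at step 8 (blocked)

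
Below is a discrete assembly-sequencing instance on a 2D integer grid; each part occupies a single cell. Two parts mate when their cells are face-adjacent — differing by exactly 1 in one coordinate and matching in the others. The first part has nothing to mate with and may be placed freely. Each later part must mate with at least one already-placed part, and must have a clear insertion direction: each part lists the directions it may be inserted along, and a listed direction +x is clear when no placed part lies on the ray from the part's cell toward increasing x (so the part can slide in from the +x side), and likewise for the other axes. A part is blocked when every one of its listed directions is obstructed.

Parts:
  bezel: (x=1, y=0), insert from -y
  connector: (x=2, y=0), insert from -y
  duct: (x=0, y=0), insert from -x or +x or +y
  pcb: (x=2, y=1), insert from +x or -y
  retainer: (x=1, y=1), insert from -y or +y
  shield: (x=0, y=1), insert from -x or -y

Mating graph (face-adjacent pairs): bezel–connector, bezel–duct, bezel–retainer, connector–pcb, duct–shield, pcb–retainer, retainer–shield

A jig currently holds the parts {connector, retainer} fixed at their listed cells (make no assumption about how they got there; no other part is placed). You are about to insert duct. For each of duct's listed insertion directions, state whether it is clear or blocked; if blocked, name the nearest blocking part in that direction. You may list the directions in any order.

+x: blocked by connector; +y: clear; -x: clear

-x: ray from duct(0, 0) has no placed part ⇒ clear
+x: nearest on ray is connector@(2, 0) ⇒ blocked
+y: ray from duct(0, 0) has no placed part ⇒ clear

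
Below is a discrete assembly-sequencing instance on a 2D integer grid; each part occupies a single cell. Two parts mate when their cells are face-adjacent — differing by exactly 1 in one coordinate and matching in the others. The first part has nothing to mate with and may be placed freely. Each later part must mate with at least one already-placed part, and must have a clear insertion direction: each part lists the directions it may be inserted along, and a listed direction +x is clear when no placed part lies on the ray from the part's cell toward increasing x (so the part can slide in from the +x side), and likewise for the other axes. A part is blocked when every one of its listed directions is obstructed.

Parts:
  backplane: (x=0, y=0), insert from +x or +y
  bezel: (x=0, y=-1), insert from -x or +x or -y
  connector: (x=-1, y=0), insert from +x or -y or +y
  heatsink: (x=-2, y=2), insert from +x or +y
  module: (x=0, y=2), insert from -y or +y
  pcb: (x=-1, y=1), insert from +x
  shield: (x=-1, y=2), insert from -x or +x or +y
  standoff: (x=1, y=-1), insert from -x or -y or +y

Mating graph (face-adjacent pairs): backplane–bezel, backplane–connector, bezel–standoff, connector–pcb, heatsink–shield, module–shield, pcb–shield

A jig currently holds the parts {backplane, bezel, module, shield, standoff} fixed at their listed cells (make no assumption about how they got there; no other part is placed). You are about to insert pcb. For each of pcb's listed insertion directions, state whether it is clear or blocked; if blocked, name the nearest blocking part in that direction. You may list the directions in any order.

+x: ray from pcb(-1, 1) has no placed part ⇒ clear

+x: clear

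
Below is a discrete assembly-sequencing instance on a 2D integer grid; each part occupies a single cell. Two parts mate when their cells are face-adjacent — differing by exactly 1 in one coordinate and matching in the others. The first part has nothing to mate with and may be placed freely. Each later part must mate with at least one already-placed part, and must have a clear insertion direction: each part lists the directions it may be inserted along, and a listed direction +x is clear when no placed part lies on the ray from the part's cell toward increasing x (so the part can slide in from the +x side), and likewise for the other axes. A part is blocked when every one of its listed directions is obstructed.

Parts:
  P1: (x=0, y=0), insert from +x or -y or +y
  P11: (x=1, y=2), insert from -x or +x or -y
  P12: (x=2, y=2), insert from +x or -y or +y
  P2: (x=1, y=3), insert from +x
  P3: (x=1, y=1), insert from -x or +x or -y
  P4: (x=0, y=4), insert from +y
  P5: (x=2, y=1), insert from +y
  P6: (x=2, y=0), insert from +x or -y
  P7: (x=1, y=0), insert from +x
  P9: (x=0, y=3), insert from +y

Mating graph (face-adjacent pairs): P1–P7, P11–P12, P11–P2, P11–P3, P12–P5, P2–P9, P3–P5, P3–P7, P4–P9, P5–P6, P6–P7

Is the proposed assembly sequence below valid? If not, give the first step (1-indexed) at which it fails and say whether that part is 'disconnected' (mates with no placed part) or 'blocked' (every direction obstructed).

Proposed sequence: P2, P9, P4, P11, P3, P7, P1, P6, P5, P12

Valid

1. P2@(1, 3) [+x clear] — {P2}
2. P9@(0, 3) [+y clear] — {P2, P9}
3. P4@(0, 4) [+y clear] — {P2, P4, P9}
4. P11@(1, 2) [-x clear] — {P11, P2, P4, P9}
5. P3@(1, 1) [-x clear] — {P11, P2, P3, P4, P9}
6. P7@(1, 0) [+x clear] — {P11, P2, P3, P4, P7, P9}
7. P1@(0, 0) [-y clear] — {P1, P11, P2, P3, P4, P7, P9}
8. P6@(2, 0) [+x clear] — {P1, P11, P2, P3, P4, P6, P7, P9}
9. P5@(2, 1) [+y clear] — {P1, P11, P2, P3, P4, P5, P6, P7, P9}
10. P12@(2, 2) [+x clear] — {P1, P11, P12, P2, P3, P4, P5, P6, P7, P9}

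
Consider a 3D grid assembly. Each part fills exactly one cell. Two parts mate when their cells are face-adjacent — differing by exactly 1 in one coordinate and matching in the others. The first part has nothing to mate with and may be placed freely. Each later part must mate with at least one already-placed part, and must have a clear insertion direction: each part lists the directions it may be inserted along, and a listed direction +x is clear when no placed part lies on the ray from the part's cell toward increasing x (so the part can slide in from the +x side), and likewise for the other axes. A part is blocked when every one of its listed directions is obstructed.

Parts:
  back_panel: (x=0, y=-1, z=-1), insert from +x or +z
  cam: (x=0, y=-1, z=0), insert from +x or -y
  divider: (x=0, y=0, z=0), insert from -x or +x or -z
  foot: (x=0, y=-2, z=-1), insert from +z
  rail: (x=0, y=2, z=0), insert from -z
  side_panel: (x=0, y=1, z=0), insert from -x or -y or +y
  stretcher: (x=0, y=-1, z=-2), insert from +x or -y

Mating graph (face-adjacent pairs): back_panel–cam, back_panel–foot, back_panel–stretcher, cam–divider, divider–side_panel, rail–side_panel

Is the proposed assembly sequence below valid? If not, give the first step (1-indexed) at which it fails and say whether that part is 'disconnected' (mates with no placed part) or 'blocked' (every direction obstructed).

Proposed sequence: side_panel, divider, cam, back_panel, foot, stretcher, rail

1. side_panel@(0, 1, 0) [-x clear] — {side_panel}
2. divider@(0, 0, 0) [-x clear] — {divider, side_panel}
3. cam@(0, -1, 0) [+x clear] — {cam, divider, side_panel}
4. back_panel@(0, -1, -1) [+x clear] — {back_panel, cam, divider, side_panel}
5. foot@(0, -2, -1) [+z clear] — {back_panel, cam, divider, foot, side_panel}
6. stretcher@(0, -1, -2) [+x clear] — {back_panel, cam, divider, foot, side_panel, stretcher}
7. rail@(0, 2, 0) [-z clear] — {back_panel, cam, divider, foot, rail, side_panel, stretcher}

Valid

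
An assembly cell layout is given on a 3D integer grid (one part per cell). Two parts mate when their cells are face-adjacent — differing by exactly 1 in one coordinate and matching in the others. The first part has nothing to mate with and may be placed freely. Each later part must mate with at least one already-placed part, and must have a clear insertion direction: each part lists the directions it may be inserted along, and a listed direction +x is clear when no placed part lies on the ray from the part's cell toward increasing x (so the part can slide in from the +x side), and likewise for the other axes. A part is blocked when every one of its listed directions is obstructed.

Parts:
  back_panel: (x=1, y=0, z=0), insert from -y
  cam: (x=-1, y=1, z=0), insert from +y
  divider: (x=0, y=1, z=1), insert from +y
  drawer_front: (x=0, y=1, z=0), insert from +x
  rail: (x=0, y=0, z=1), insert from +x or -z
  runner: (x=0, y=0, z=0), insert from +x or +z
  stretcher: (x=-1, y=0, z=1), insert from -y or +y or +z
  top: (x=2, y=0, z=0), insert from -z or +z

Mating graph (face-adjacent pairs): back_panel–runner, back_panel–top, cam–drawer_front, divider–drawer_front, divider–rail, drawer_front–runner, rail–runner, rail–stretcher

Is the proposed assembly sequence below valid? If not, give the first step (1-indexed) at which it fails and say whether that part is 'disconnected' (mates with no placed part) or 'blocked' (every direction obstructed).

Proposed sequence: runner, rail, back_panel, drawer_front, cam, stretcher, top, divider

1. runner@(0, 0, 0) [+x clear] — {runner}
2. rail@(0, 0, 1) [+x clear] — {rail, runner}
3. back_panel@(1, 0, 0) [-y clear] — {back_panel, rail, runner}
4. drawer_front@(0, 1, 0) [+x clear] — {back_panel, drawer_front, rail, runner}
5. cam@(-1, 1, 0) [+y clear] — {back_panel, cam, drawer_front, rail, runner}
6. stretcher@(-1, 0, 1) [-y clear] — {back_panel, cam, drawer_front, rail, runner, stretcher}
7. top@(2, 0, 0) [-z clear] — {back_panel, cam, drawer_front, rail, runner, stretcher, top}
8. divider@(0, 1, 1) [+y clear] — {back_panel, cam, divider, drawer_front, rail, runner, stretcher, top}

Valid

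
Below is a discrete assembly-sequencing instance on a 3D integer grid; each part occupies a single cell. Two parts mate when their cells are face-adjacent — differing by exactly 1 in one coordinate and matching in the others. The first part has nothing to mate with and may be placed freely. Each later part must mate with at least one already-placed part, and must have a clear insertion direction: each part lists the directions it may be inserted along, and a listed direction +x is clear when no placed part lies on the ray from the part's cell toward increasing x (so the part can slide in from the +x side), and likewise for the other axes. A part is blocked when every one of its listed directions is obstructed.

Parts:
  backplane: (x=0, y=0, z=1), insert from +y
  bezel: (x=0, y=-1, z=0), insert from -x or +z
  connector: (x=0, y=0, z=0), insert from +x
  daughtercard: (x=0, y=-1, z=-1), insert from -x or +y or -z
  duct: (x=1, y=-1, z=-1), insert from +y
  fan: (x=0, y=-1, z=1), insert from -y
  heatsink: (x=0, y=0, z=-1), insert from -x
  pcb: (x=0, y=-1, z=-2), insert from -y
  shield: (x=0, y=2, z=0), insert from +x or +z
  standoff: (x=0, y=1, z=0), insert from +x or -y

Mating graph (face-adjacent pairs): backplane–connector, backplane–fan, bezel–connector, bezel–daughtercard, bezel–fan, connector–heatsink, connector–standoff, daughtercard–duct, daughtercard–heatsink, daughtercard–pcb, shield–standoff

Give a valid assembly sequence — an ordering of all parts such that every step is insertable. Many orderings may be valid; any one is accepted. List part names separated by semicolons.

bezel; connector; standoff; shield; fan; daughtercard; duct; backplane; pcb; heatsink

1. bezel@(0, -1, 0) [-x clear] — {bezel}
2. connector@(0, 0, 0) [+x clear] — {bezel, connector}
3. standoff@(0, 1, 0) [+x clear] — {bezel, connector, standoff}
4. shield@(0, 2, 0) [+x clear] — {bezel, connector, shield, standoff}
5. fan@(0, -1, 1) [-y clear] — {bezel, connector, fan, shield, standoff}
6. daughtercard@(0, -1, -1) [-x clear] — {bezel, connector, daughtercard, fan, shield, standoff}
7. duct@(1, -1, -1) [+y clear] — {bezel, connector, daughtercard, duct, fan, shield, standoff}
8. backplane@(0, 0, 1) [+y clear] — {backplane, bezel, connector, daughtercard, duct, fan, shield, standoff}
9. pcb@(0, -1, -2) [-y clear] — {backplane, bezel, connector, daughtercard, duct, fan, pcb, shield, standoff}
10. heatsink@(0, 0, -1) [-x clear] — {backplane, bezel, connector, daughtercard, duct, fan, heatsink, pcb, shield, standoff}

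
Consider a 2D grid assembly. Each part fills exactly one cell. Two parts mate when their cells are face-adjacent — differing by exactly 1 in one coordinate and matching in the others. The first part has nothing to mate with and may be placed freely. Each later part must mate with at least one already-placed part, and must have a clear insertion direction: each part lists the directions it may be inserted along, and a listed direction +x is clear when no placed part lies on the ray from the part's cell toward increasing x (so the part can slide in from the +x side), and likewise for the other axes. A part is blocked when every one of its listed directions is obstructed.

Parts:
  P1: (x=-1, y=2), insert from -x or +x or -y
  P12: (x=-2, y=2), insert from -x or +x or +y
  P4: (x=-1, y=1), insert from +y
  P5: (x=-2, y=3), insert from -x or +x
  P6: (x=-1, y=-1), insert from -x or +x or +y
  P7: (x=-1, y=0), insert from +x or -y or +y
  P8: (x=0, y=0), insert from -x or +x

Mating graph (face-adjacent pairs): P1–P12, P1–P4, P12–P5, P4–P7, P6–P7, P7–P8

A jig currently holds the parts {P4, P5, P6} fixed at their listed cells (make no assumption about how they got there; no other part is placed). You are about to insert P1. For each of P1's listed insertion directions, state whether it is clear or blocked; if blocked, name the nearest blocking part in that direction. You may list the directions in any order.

-x: ray from P1(-1, 2) has no placed part ⇒ clear
+x: ray from P1(-1, 2) has no placed part ⇒ clear
-y: nearest on ray is P4@(-1, 1) ⇒ blocked

+x: clear; -x: clear; -y: blocked by P4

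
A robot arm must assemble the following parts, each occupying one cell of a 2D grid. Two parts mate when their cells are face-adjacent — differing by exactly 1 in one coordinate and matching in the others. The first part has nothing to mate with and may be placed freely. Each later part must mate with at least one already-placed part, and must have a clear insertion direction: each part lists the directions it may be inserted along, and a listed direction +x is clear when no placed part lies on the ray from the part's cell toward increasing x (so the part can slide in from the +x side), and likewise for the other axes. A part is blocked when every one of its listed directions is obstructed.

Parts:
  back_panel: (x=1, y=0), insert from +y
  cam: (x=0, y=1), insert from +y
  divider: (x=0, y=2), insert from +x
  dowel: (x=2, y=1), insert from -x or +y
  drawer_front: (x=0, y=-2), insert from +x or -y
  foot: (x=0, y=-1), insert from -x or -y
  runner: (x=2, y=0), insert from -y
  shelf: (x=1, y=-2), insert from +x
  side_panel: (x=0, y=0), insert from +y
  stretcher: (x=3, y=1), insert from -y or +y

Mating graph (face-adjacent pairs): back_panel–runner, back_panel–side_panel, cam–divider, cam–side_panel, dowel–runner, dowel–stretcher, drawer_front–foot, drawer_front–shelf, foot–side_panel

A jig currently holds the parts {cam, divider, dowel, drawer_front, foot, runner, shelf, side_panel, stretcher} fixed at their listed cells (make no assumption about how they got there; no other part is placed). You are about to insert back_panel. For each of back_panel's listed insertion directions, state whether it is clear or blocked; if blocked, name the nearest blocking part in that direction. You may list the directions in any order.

+y: clear

+y: ray from back_panel(1, 0) has no placed part ⇒ clear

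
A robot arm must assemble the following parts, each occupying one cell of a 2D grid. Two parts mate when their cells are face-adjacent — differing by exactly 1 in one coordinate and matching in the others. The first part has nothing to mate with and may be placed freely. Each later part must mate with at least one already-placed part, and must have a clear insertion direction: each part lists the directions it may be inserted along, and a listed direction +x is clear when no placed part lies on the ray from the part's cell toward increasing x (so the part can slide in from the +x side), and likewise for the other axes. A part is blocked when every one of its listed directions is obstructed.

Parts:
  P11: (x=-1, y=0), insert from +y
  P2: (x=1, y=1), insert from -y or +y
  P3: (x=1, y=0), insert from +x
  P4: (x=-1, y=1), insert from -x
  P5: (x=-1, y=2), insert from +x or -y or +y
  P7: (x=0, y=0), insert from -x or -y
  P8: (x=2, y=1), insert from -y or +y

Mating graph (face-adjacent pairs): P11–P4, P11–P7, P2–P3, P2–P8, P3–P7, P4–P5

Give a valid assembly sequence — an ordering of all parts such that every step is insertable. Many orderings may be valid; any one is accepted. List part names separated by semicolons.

P11; P4; P5; P7; P3; P2; P8

1. P11@(-1, 0) [+y clear] — {P11}
2. P4@(-1, 1) [-x clear] — {P11, P4}
3. P5@(-1, 2) [+x clear] — {P11, P4, P5}
4. P7@(0, 0) [-y clear] — {P11, P4, P5, P7}
5. P3@(1, 0) [+x clear] — {P11, P3, P4, P5, P7}
6. P2@(1, 1) [+y clear] — {P11, P2, P3, P4, P5, P7}
7. P8@(2, 1) [-y clear] — {P11, P2, P3, P4, P5, P7, P8}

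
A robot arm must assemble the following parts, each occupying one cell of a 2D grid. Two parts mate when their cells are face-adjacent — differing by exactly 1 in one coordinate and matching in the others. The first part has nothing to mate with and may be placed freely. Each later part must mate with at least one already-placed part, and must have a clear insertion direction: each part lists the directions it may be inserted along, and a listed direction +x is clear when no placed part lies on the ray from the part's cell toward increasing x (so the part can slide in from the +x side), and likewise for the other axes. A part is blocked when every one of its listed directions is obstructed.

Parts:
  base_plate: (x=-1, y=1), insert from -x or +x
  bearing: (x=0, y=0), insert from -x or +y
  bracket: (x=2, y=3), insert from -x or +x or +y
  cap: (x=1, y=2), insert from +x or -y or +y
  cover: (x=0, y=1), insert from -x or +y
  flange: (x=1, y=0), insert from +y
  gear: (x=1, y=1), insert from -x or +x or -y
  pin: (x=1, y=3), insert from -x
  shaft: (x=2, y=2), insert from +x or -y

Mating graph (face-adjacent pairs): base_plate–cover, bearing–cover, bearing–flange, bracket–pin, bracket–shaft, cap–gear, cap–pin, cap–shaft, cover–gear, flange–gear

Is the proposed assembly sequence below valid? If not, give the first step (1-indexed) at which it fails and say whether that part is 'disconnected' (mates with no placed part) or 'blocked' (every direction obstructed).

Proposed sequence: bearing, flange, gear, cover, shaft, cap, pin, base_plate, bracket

Invalid at step 5 (disconnected)

1. bearing@(0, 0) [-x clear] — {bearing}
2. flange@(1, 0) [+y clear] — {bearing, flange}
3. gear@(1, 1) [-x clear] — {bearing, flange, gear}
4. cover@(0, 1) [-x clear] — {bearing, cover, flange, gear}
5. shaft@(2, 2) — no placed neighbour ⇒ disconnected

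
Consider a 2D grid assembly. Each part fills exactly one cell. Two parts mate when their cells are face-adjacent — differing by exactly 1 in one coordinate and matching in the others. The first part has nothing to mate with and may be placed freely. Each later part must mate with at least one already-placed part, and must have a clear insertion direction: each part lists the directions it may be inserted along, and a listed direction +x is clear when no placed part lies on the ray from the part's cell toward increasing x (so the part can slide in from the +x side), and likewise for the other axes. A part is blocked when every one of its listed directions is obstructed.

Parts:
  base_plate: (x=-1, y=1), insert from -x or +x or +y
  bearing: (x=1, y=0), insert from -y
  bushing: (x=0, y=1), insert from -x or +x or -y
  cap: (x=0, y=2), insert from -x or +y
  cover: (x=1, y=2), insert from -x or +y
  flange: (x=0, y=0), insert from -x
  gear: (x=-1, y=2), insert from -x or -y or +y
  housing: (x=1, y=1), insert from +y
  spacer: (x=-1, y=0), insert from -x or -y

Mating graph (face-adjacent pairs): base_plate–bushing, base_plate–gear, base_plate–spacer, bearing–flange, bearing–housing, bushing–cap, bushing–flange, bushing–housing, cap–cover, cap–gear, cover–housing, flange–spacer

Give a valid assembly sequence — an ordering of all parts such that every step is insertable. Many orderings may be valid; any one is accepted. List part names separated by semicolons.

1. gear@(-1, 2) [-x clear] — {gear}
2. cap@(0, 2) [+y clear] — {cap, gear}
3. bushing@(0, 1) [-x clear] — {bushing, cap, gear}
4. flange@(0, 0) [-x clear] — {bushing, cap, flange, gear}
5. spacer@(-1, 0) [-x clear] — {bushing, cap, flange, gear, spacer}
6. housing@(1, 1) [+y clear] — {bushing, cap, flange, gear, housing, spacer}
7. bearing@(1, 0) [-y clear] — {bearing, bushing, cap, flange, gear, housing, spacer}
8. base_plate@(-1, 1) [-x clear] — {base_plate, bearing, bushing, cap, flange, gear, housing, spacer}
9. cover@(1, 2) [+y clear] — {base_plate, bearing, bushing, cap, cover, flange, gear, housing, spacer}

gear; cap; bushing; flange; spacer; housing; bearing; base_plate; cover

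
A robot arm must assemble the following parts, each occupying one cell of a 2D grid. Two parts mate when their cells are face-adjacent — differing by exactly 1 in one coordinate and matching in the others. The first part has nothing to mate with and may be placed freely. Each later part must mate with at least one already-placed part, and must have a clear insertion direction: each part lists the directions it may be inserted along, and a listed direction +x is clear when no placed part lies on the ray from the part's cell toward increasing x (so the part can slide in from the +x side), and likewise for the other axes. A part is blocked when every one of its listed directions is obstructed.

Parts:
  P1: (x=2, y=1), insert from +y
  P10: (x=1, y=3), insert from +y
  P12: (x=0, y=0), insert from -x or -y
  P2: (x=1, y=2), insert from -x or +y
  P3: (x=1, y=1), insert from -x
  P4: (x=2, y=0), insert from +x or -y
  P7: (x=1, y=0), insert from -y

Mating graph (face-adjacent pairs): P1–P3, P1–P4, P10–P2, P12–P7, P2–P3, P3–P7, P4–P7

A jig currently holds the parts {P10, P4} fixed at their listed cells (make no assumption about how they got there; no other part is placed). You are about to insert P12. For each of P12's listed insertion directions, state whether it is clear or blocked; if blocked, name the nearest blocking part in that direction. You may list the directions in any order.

-x: ray from P12(0, 0) has no placed part ⇒ clear
-y: ray from P12(0, 0) has no placed part ⇒ clear

-x: clear; -y: clear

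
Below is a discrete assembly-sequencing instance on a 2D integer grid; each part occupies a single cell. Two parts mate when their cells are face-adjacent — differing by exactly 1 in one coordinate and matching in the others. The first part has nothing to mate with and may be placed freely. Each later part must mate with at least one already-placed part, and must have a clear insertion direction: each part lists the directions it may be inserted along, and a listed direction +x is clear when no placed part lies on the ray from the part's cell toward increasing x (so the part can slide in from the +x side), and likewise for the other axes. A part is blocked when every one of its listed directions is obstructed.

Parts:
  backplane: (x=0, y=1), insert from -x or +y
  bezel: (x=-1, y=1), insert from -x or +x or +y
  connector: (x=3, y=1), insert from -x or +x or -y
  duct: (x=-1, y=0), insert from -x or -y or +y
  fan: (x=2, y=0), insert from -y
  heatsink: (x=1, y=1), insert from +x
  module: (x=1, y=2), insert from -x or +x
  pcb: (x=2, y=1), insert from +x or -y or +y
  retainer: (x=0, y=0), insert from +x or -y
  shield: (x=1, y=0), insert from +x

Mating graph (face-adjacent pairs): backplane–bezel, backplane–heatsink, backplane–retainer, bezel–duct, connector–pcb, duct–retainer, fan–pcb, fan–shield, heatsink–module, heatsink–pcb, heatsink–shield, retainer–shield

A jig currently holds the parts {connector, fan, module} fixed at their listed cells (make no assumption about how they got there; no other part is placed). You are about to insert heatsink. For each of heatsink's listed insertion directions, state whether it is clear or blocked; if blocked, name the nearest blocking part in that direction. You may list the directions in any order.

+x: blocked by connector

+x: nearest on ray is connector@(3, 1) ⇒ blocked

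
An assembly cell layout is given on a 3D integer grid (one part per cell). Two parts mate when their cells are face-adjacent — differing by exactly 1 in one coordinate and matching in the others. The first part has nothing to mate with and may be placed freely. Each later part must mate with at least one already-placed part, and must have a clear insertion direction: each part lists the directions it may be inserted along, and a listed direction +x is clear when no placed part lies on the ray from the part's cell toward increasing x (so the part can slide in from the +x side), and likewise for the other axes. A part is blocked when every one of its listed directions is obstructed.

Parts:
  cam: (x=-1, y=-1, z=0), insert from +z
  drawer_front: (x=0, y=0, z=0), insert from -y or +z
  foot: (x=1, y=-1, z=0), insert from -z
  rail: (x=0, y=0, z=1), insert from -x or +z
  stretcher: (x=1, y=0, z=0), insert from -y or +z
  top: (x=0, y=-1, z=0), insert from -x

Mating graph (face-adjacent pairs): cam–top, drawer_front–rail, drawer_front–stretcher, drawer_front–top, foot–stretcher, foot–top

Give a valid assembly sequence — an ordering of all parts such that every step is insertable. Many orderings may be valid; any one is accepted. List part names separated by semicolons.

top; foot; stretcher; cam; drawer_front; rail

1. top@(0, -1, 0) [-x clear] — {top}
2. foot@(1, -1, 0) [-z clear] — {foot, top}
3. stretcher@(1, 0, 0) [+z clear] — {foot, stretcher, top}
4. cam@(-1, -1, 0) [+z clear] — {cam, foot, stretcher, top}
5. drawer_front@(0, 0, 0) [+z clear] — {cam, drawer_front, foot, stretcher, top}
6. rail@(0, 0, 1) [-x clear] — {cam, drawer_front, foot, rail, stretcher, top}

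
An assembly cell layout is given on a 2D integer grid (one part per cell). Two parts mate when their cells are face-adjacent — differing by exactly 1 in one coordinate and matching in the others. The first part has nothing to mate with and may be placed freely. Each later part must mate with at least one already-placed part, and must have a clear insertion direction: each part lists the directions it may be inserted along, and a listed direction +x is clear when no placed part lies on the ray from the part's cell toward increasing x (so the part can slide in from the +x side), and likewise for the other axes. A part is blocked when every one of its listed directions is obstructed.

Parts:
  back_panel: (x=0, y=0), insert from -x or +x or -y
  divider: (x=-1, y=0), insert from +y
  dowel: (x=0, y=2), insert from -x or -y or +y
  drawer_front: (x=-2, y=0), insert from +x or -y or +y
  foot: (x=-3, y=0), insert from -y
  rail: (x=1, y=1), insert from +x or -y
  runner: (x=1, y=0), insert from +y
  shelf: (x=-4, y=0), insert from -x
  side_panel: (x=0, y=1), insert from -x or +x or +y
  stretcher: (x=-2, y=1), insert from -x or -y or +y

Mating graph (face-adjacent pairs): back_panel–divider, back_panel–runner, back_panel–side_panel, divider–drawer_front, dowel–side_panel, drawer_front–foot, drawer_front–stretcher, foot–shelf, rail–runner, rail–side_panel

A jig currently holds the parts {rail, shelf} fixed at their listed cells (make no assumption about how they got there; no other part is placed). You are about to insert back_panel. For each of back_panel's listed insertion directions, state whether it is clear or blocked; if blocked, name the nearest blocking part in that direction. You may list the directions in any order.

-x: nearest on ray is shelf@(-4, 0) ⇒ blocked
+x: ray from back_panel(0, 0) has no placed part ⇒ clear
-y: ray from back_panel(0, 0) has no placed part ⇒ clear

+x: clear; -x: blocked by shelf; -y: clear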